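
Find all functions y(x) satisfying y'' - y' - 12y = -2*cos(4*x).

y = sin(4*x)/100 + 7*cos(4*x)/100 + C1*exp(4*x) + C2*exp(-3*x)

Characteristic equation r² - r - 12 = 0 factors as (r - 4)(r + 3) = 0, so r = 4, -3.
Hence y_h = C1*exp(4*x) + C2*exp(-3*x).
Try y_p = A*cos(4*x) + B*sin(4*x). Substituting and equating the coefficients of cos(4x) and sin(4x) gives A = 7/100, B = 1/100, so y_p = sin(4*x)/100 + 7*cos(4*x)/100.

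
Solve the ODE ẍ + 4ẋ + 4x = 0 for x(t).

x = C1*exp(-2*t) + C2*t*exp(-2*t)

Characteristic equation r² + 4r + 4 = 0 has discriminant (4)² - 4·(4) = 0, so r = -2 is a repeated root.
Hence x_h = (C1 + C2*t)*exp(-2*t).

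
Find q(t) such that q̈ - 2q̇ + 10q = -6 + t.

Characteristic equation r² - 2r + 10 = 0 has discriminant (-2)² - 4·(10) = -36 < 0, so r = 1 ± 3i.
Hence q_h = C1*cos(3*t)*exp(t) + C2*exp(t)*sin(3*t).
For the particular solution try q_p = A0 + A1*t. Substituting and matching coefficients of each power of t gives A0 = -29/50, A1 = 1/10, so q_p = -29/50 + t/10.

q = -29/50 + t/10 + C1*cos(3*t)*exp(t) + C2*exp(t)*sin(3*t)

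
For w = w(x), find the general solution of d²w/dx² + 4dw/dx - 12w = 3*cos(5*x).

w = -111*cos(5*x)/1769 + 60*sin(5*x)/1769 + C1*exp(2*x) + C2*exp(-6*x)

Characteristic equation r² + 4r - 12 = 0 factors as (r - 2)(r + 6) = 0, so r = 2, -6.
Hence w_h = C1*exp(2*x) + C2*exp(-6*x).
Try w_p = A*cos(5*x) + B*sin(5*x). Substituting and equating the coefficients of cos(5x) and sin(5x) gives A = -111/1769, B = 60/1769, so w_p = -111*cos(5*x)/1769 + 60*sin(5*x)/1769.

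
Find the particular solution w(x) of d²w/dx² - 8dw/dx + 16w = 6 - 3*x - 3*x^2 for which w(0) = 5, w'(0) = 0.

Characteristic equation r² - 8r + 16 = 0 has discriminant (-8)² - 4·(16) = 0, so r = 4 is a repeated root.
Hence w_h = (C1 + C2*x)*exp(4*x).
For the particular solution try w_p = A0 + A1*x + A2*x^2. Substituting and matching coefficients of each power of x gives A0 = 27/128, A1 = -3/8, A2 = -3/16, so w_p = 27/128 - 3*x/8 - 3*x^2/16.
General solution: w = 27/128 - 3*x/8 - 3*x^2/16 + C1*exp(4*x) + C2*x*exp(4*x).
Apply the initial conditions: w(0) = 27/128 + C1 = 5 and w'(0) = -3/8 + C2 + 4*C1 = 0. Solving gives C1 = 613/128, C2 = -601/32.

w = 27/128 - 3*x/8 - 3*x**2/16 + 613*exp(4*x)/128 - 601*x*exp(4*x)/32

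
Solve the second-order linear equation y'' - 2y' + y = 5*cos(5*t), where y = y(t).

y = -30*cos(5*t)/169 - 25*sin(5*t)/338 + C1*exp(t) + C2*t*exp(t)

Characteristic equation r² - 2r + 1 = 0 has discriminant (-2)² - 4·(1) = 0, so r = 1 is a repeated root.
Hence y_h = (C1 + C2*t)*exp(t).
Try y_p = A*cos(5*t) + B*sin(5*t). Substituting and equating the coefficients of cos(5t) and sin(5t) gives A = -30/169, B = -25/338, so y_p = -30*cos(5*t)/169 - 25*sin(5*t)/338.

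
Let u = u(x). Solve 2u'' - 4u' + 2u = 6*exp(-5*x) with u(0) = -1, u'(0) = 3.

Divide through by 2: u'' - 2u' + u = 3*exp(-5*x).
Characteristic equation r² - 2r + 1 = 0 has discriminant (-2)² - 4·(1) = 0, so r = 1 is a repeated root.
Hence u_h = (C1 + C2*x)*exp(x).
Try u_p = A*exp(-5*x). Substituting into the equation and dividing by exp(-5*x) gives A = 1/12, so u_p = exp(-5*x)/12.
General solution: u = exp(-5*x)/12 + C1*exp(x) + C2*x*exp(x).
Apply the initial conditions: u(0) = 1/12 + C1 = -1 and u'(0) = -5/12 + C1 + C2 = 3. Solving gives C1 = -13/12, C2 = 9/2.

u = -13*exp(x)/12 + exp(-5*x)/12 + 9*x*exp(x)/2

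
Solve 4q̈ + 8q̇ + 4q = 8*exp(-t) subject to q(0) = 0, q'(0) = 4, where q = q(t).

q = t**2*exp(-t) + 4*t*exp(-t)

Divide through by 4: q'' + 2q' + q = 2*exp(-t).
Characteristic equation r² + 2r + 1 = 0 has discriminant (2)² - 4·(1) = 0, so r = -1 is a repeated root.
Hence q_h = (C1 + C2*t)*exp(-t).
Since exp(-t) solves the homogeneous equation (r = -1 is a root of multiplicity 2), multiply the trial by t^2. Try q_p = A*t^2*exp(-t). Substituting into the equation and dividing by exp(-t) gives A = 1, so q_p = t^2*exp(-t).
General solution: q = C1*exp(-t) + t^2*exp(-t) + C2*t*exp(-t).
Apply the initial conditions: q(0) = C1 = 0 and q'(0) = C2 - C1 = 4. Solving gives C1 = 0, C2 = 4.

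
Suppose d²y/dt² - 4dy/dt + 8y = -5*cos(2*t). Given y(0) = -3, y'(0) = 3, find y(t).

Characteristic equation r² - 4r + 8 = 0 has discriminant (-4)² - 4·(8) = -16 < 0, so r = 2 ± 2i.
Hence y_h = C1*cos(2*t)*exp(2*t) + C2*exp(2*t)*sin(2*t).
Try y_p = A*cos(2*t) + B*sin(2*t). Substituting and equating the coefficients of cos(2t) and sin(2t) gives A = -1/4, B = 1/2, so y_p = sin(2*t)/2 - cos(2*t)/4.
General solution: y = sin(2*t)/2 - cos(2*t)/4 + C1*cos(2*t)*exp(2*t) + C2*exp(2*t)*sin(2*t).
Apply the initial conditions: y(0) = -1/4 + C1 = -3 and y'(0) = 1 + 2*C1 + 2*C2 = 3. Solving gives C1 = -11/4, C2 = 15/4.

y = sin(2*t)/2 - cos(2*t)/4 - 11*cos(2*t)*exp(2*t)/4 + 15*exp(2*t)*sin(2*t)/4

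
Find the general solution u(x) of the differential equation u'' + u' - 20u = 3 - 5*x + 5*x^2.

Characteristic equation r² + r - 20 = 0 factors as (r + 5)(r - 4) = 0, so r = -5, 4.
Hence u_h = C1*exp(-5*x) + C2*exp(4*x).
For the particular solution try u_p = A0 + A1*x + A2*x^2. Substituting and matching coefficients of each power of x gives A0 = -131/800, A1 = 9/40, A2 = -1/4, so u_p = -131/800 - x^2/4 + 9*x/40.

u = -131/800 - x**2/4 + 9*x/40 + C1*exp(-5*x) + C2*exp(4*x)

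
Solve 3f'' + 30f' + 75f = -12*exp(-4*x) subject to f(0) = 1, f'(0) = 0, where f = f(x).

Divide through by 3: f'' + 10f' + 25f = -4*exp(-4*x).
Characteristic equation r² + 10r + 25 = 0 has discriminant (10)² - 4·(25) = 0, so r = -5 is a repeated root.
Hence f_h = (C1 + C2*x)*exp(-5*x).
Try f_p = A*exp(-4*x). Substituting into the equation and dividing by exp(-4*x) gives A = -4, so f_p = -4*exp(-4*x).
General solution: f = -4*exp(-4*x) + C1*exp(-5*x) + C2*x*exp(-5*x).
Apply the initial conditions: f(0) = -4 + C1 = 1 and f'(0) = 16 + C2 - 5*C1 = 0. Solving gives C1 = 5, C2 = 9.

f = -4*exp(-4*x) + 5*exp(-5*x) + 9*x*exp(-5*x)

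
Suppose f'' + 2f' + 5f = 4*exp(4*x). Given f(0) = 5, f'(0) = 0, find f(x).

Characteristic equation r² + 2r + 5 = 0 has discriminant (2)² - 4·(5) = -16 < 0, so r = -1 ± 2i.
Hence f_h = C1*cos(2*x)*exp(-x) + C2*exp(-x)*sin(2*x).
Try f_p = A*exp(4*x). Substituting into the equation and dividing by exp(4*x) gives A = 4/29, so f_p = 4*exp(4*x)/29.
General solution: f = 4*exp(4*x)/29 + C1*cos(2*x)*exp(-x) + C2*exp(-x)*sin(2*x).
Apply the initial conditions: f(0) = 4/29 + C1 = 5 and f'(0) = 16/29 - C1 + 2*C2 = 0. Solving gives C1 = 141/29, C2 = 125/58.

f = 4*exp(4*x)/29 + 125*exp(-x)*sin(2*x)/58 + 141*cos(2*x)*exp(-x)/29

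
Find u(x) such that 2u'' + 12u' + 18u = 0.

u = C1*exp(-3*x) + C2*x*exp(-3*x)

Divide through by 2: u'' + 6u' + 9u = 0.
Characteristic equation r² + 6r + 9 = 0 has discriminant (6)² - 4·(9) = 0, so r = -3 is a repeated root.
Hence u_h = (C1 + C2*x)*exp(-3*x).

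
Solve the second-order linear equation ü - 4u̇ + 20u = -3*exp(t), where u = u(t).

u = -3*exp(t)/17 + C1*cos(4*t)*exp(2*t) + C2*exp(2*t)*sin(4*t)

Characteristic equation r² - 4r + 20 = 0 has discriminant (-4)² - 4·(20) = -64 < 0, so r = 2 ± 4i.
Hence u_h = C1*cos(4*t)*exp(2*t) + C2*exp(2*t)*sin(4*t).
Try u_p = A*exp(t). Substituting into the equation and dividing by exp(t) gives A = -3/17, so u_p = -3*exp(t)/17.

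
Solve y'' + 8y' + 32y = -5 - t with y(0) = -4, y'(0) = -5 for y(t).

Characteristic equation r² + 8r + 32 = 0 has discriminant (8)² - 4·(32) = -64 < 0, so r = -4 ± 4i.
Hence y_h = C1*cos(4*t)*exp(-4*t) + C2*exp(-4*t)*sin(4*t).
For the particular solution try y_p = A0 + A1*t. Substituting and matching coefficients of each power of t gives A0 = -19/128, A1 = -1/32, so y_p = -19/128 - t/32.
General solution: y = -19/128 - t/32 + C1*cos(4*t)*exp(-4*t) + C2*exp(-4*t)*sin(4*t).
Apply the initial conditions: y(0) = -19/128 + C1 = -4 and y'(0) = -1/32 - 4*C1 + 4*C2 = -5. Solving gives C1 = -493/128, C2 = -163/32.

y = -19/128 - t/32 - 493*cos(4*t)*exp(-4*t)/128 - 163*exp(-4*t)*sin(4*t)/32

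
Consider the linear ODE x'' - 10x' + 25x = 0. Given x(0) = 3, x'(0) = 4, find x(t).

x = 3*exp(5*t) - 11*t*exp(5*t)

Characteristic equation r² - 10r + 25 = 0 has discriminant (-10)² - 4·(25) = 0, so r = 5 is a repeated root.
Hence x_h = (C1 + C2*t)*exp(5*t).
Apply the initial conditions: x(0) = C1 = 3 and x'(0) = C2 + 5*C1 = 4. Solving gives C1 = 3, C2 = -11.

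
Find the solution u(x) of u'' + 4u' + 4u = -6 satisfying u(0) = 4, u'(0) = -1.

Characteristic equation r² + 4r + 4 = 0 has discriminant (4)² - 4·(4) = 0, so r = -2 is a repeated root.
Hence u_h = (C1 + C2*x)*exp(-2*x).
For the particular solution try u_p = A0. Substituting and matching coefficients of each power of x gives A0 = -3/2, so u_p = -3/2.
General solution: u = -3/2 + C1*exp(-2*x) + C2*x*exp(-2*x).
Apply the initial conditions: u(0) = -3/2 + C1 = 4 and u'(0) = C2 - 2*C1 = -1. Solving gives C1 = 11/2, C2 = 10.

u = -3/2 + 11*exp(-2*x)/2 + 10*x*exp(-2*x)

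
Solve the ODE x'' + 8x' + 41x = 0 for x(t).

x = C1*cos(5*t)*exp(-4*t) + C2*exp(-4*t)*sin(5*t)

Characteristic equation r² + 8r + 41 = 0 has discriminant (8)² - 4·(41) = -100 < 0, so r = -4 ± 5i.
Hence x_h = C1*cos(5*t)*exp(-4*t) + C2*exp(-4*t)*sin(5*t).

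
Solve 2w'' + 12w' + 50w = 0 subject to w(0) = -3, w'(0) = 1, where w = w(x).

Divide through by 2: w'' + 6w' + 25w = 0.
Characteristic equation r² + 6r + 25 = 0 has discriminant (6)² - 4·(25) = -64 < 0, so r = -3 ± 4i.
Hence w_h = C1*cos(4*x)*exp(-3*x) + C2*exp(-3*x)*sin(4*x).
Apply the initial conditions: w(0) = C1 = -3 and w'(0) = -3*C1 + 4*C2 = 1. Solving gives C1 = -3, C2 = -2.

w = -3*cos(4*x)*exp(-3*x) - 2*exp(-3*x)*sin(4*x)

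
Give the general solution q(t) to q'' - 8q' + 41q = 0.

q = C1*cos(5*t)*exp(4*t) + C2*exp(4*t)*sin(5*t)

Characteristic equation r² - 8r + 41 = 0 has discriminant (-8)² - 4·(41) = -100 < 0, so r = 4 ± 5i.
Hence q_h = C1*cos(5*t)*exp(4*t) + C2*exp(4*t)*sin(5*t).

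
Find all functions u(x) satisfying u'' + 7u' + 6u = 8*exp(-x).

u = C1*exp(-6*x) + C2*exp(-x) + 8*x*exp(-x)/5

Characteristic equation r² + 7r + 6 = 0 factors as (r + 6)(r + 1) = 0, so r = -6, -1.
Hence u_h = C1*exp(-6*x) + C2*exp(-x).
Since exp(-x) solves the homogeneous equation (r = -1 is a root of multiplicity 1), multiply the trial by x. Try u_p = A*x*exp(-x). Substituting into the equation and dividing by exp(-x) gives A = 8/5, so u_p = 8*x*exp(-x)/5.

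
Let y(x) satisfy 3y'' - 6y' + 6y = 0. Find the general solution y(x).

y = C1*cos(x)*exp(x) + C2*exp(x)*sin(x)

Divide through by 3: y'' - 2y' + 2y = 0.
Characteristic equation r² - 2r + 2 = 0 has discriminant (-2)² - 4·(2) = -4 < 0, so r = 1 ± i.
Hence y_h = C1*cos(x)*exp(x) + C2*exp(x)*sin(x).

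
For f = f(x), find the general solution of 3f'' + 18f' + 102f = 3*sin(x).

f = -2*cos(x)/375 + 11*sin(x)/375 + C1*cos(5*x)*exp(-3*x) + C2*exp(-3*x)*sin(5*x)

Divide through by 3: f'' + 6f' + 34f = sin(x).
Characteristic equation r² + 6r + 34 = 0 has discriminant (6)² - 4·(34) = -100 < 0, so r = -3 ± 5i.
Hence f_h = C1*cos(5*x)*exp(-3*x) + C2*exp(-3*x)*sin(5*x).
Try f_p = A*cos(x) + B*sin(x). Substituting and equating the coefficients of cos(x) and sin(x) gives A = -2/375, B = 11/375, so f_p = -2*cos(x)/375 + 11*sin(x)/375.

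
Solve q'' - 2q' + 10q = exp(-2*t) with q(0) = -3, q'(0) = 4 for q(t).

Characteristic equation r² - 2r + 10 = 0 has discriminant (-2)² - 4·(10) = -36 < 0, so r = 1 ± 3i.
Hence q_h = C1*cos(3*t)*exp(t) + C2*exp(t)*sin(3*t).
Try q_p = A*exp(-2*t). Substituting into the equation and dividing by exp(-2*t) gives A = 1/18, so q_p = exp(-2*t)/18.
General solution: q = exp(-2*t)/18 + C1*cos(3*t)*exp(t) + C2*exp(t)*sin(3*t).
Apply the initial conditions: q(0) = 1/18 + C1 = -3 and q'(0) = -1/9 + C1 + 3*C2 = 4. Solving gives C1 = -55/18, C2 = 43/18.

q = exp(-2*t)/18 - 55*cos(3*t)*exp(t)/18 + 43*exp(t)*sin(3*t)/18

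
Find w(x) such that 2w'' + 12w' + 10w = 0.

Divide through by 2: w'' + 6w' + 5w = 0.
Characteristic equation r² + 6r + 5 = 0 factors as (r + 1)(r + 5) = 0, so r = -1, -5.
Hence w_h = C1*exp(-x) + C2*exp(-5*x).

w = C1*exp(-x) + C2*exp(-5*x)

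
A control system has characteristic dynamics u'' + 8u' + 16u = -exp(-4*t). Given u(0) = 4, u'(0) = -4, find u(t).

u = 4*exp(-4*t) + 12*t*exp(-4*t) - t**2*exp(-4*t)/2

Characteristic equation r² + 8r + 16 = 0 has discriminant (8)² - 4·(16) = 0, so r = -4 is a repeated root.
Hence u_h = (C1 + C2*t)*exp(-4*t).
Since exp(-4*t) solves the homogeneous equation (r = -4 is a root of multiplicity 2), multiply the trial by t^2. Try u_p = A*t^2*exp(-4*t). Substituting into the equation and dividing by exp(-4*t) gives A = -1/2, so u_p = -t^2*exp(-4*t)/2.
General solution: u = C1*exp(-4*t) - t^2*exp(-4*t)/2 + C2*t*exp(-4*t).
Apply the initial conditions: u(0) = C1 = 4 and u'(0) = C2 - 4*C1 = -4. Solving gives C1 = 4, C2 = 12.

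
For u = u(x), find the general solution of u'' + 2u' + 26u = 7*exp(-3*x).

Characteristic equation r² + 2r + 26 = 0 has discriminant (2)² - 4·(26) = -100 < 0, so r = -1 ± 5i.
Hence u_h = C1*cos(5*x)*exp(-x) + C2*exp(-x)*sin(5*x).
Try u_p = A*exp(-3*x). Substituting into the equation and dividing by exp(-3*x) gives A = 7/29, so u_p = 7*exp(-3*x)/29.

u = 7*exp(-3*x)/29 + C1*cos(5*x)*exp(-x) + C2*exp(-x)*sin(5*x)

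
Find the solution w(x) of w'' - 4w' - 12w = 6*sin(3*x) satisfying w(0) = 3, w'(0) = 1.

w = -14*sin(3*x)/65 + 8*cos(3*x)/65 + 37*exp(6*x)/40 + 203*exp(-2*x)/104

Characteristic equation r² - 4r - 12 = 0 factors as (r + 2)(r - 6) = 0, so r = -2, 6.
Hence w_h = C1*exp(-2*x) + C2*exp(6*x).
Try w_p = A*cos(3*x) + B*sin(3*x). Substituting and equating the coefficients of cos(3x) and sin(3x) gives A = 8/65, B = -14/65, so w_p = -14*sin(3*x)/65 + 8*cos(3*x)/65.
General solution: w = -14*sin(3*x)/65 + 8*cos(3*x)/65 + C1*exp(-2*x) + C2*exp(6*x).
Apply the initial conditions: w(0) = 8/65 + C1 + C2 = 3 and w'(0) = -42/65 - 2*C1 + 6*C2 = 1. Solving gives C1 = 203/104, C2 = 37/40.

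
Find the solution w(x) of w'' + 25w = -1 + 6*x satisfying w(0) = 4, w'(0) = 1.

Characteristic equation r² + 25 = 0 has discriminant (0)² - 4·(25) = -100 < 0, so r = ± 5i.
Hence w_h = C1*cos(5*x) + C2*sin(5*x).
For the particular solution try w_p = A0 + A1*x. Substituting and matching coefficients of each power of x gives A0 = -1/25, A1 = 6/25, so w_p = -1/25 + 6*x/25.
General solution: w = -1/25 + 6*x/25 + C1*cos(5*x) + C2*sin(5*x).
Apply the initial conditions: w(0) = -1/25 + C1 = 4 and w'(0) = 6/25 + 5*C2 = 1. Solving gives C1 = 101/25, C2 = 19/125.

w = -1/25 + 6*x/25 + 19*sin(5*x)/125 + 101*cos(5*x)/25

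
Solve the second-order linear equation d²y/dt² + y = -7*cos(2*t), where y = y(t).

y = 7*cos(2*t)/3 + C1*cos(t) + C2*sin(t)

Characteristic equation r² + 1 = 0 has discriminant (0)² - 4·(1) = -4 < 0, so r = ± i.
Hence y_h = C1*cos(t) + C2*sin(t).
Try y_p = A*cos(2*t) + B*sin(2*t). Substituting and equating the coefficients of cos(2t) and sin(2t) gives A = 7/3, B = 0, so y_p = 7*cos(2*t)/3.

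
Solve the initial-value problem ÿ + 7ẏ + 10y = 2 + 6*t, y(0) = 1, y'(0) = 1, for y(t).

y = -11/50 - 71*exp(-5*t)/75 + 3*t/5 + 13*exp(-2*t)/6

Characteristic equation r² + 7r + 10 = 0 factors as (r + 5)(r + 2) = 0, so r = -5, -2.
Hence y_h = C1*exp(-5*t) + C2*exp(-2*t).
For the particular solution try y_p = A0 + A1*t. Substituting and matching coefficients of each power of t gives A0 = -11/50, A1 = 3/5, so y_p = -11/50 + 3*t/5.
General solution: y = -11/50 + 3*t/5 + C1*exp(-5*t) + C2*exp(-2*t).
Apply the initial conditions: y(0) = -11/50 + C1 + C2 = 1 and y'(0) = 3/5 - 5*C1 - 2*C2 = 1. Solving gives C1 = -71/75, C2 = 13/6.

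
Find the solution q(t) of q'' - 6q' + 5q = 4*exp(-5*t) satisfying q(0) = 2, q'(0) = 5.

q = exp(-5*t)/15 + 13*exp(t)/12 + 17*exp(5*t)/20

Characteristic equation r² - 6r + 5 = 0 factors as (r - 5)(r - 1) = 0, so r = 5, 1.
Hence q_h = C1*exp(5*t) + C2*exp(t).
Try q_p = A*exp(-5*t). Substituting into the equation and dividing by exp(-5*t) gives A = 1/15, so q_p = exp(-5*t)/15.
General solution: q = exp(-5*t)/15 + C1*exp(5*t) + C2*exp(t).
Apply the initial conditions: q(0) = 1/15 + C1 + C2 = 2 and q'(0) = -1/3 + C2 + 5*C1 = 5. Solving gives C1 = 17/20, C2 = 13/12.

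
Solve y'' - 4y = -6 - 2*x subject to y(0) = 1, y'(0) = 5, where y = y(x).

y = 3/2 + x/2 - 11*exp(-2*x)/8 + 7*exp(2*x)/8

Characteristic equation r² - 4 = 0 factors as (r + 2)(r - 2) = 0, so r = -2, 2.
Hence y_h = C1*exp(-2*x) + C2*exp(2*x).
For the particular solution try y_p = A0 + A1*x. Substituting and matching coefficients of each power of x gives A0 = 3/2, A1 = 1/2, so y_p = 3/2 + x/2.
General solution: y = 3/2 + x/2 + C1*exp(-2*x) + C2*exp(2*x).
Apply the initial conditions: y(0) = 3/2 + C1 + C2 = 1 and y'(0) = 1/2 - 2*C1 + 2*C2 = 5. Solving gives C1 = -11/8, C2 = 7/8.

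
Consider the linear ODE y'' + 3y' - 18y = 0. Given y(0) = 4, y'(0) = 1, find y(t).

Characteristic equation r² + 3r - 18 = 0 factors as (r - 3)(r + 6) = 0, so r = 3, -6.
Hence y_h = C1*exp(3*t) + C2*exp(-6*t).
Apply the initial conditions: y(0) = C1 + C2 = 4 and y'(0) = -6*C2 + 3*C1 = 1. Solving gives C1 = 25/9, C2 = 11/9.

y = 11*exp(-6*t)/9 + 25*exp(3*t)/9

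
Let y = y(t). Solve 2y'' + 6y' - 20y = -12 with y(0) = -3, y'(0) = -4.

Divide through by 2: y'' + 3y' - 10y = -6.
Characteristic equation r² + 3r - 10 = 0 factors as (r + 5)(r - 2) = 0, so r = -5, 2.
Hence y_h = C1*exp(-5*t) + C2*exp(2*t).
For the particular solution try y_p = A0. Substituting and matching coefficients of each power of t gives A0 = 3/5, so y_p = 3/5.
General solution: y = 3/5 + C1*exp(-5*t) + C2*exp(2*t).
Apply the initial conditions: y(0) = 3/5 + C1 + C2 = -3 and y'(0) = -5*C1 + 2*C2 = -4. Solving gives C1 = -16/35, C2 = -22/7.

y = 3/5 - 22*exp(2*t)/7 - 16*exp(-5*t)/35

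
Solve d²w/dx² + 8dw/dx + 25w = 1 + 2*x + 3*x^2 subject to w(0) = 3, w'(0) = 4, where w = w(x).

Characteristic equation r² + 8r + 25 = 0 has discriminant (8)² - 4·(25) = -36 < 0, so r = -4 ± 3i.
Hence w_h = C1*cos(3*x)*exp(-4*x) + C2*exp(-4*x)*sin(3*x).
For the particular solution try w_p = A0 + A1*x + A2*x^2. Substituting and matching coefficients of each power of x gives A0 = 459/15625, A1 = 2/625, A2 = 3/25, so w_p = 459/15625 + 2*x/625 + 3*x^2/25.
General solution: w = 459/15625 + 2*x/625 + 3*x^2/25 + C1*cos(3*x)*exp(-4*x) + C2*exp(-4*x)*sin(3*x).
Apply the initial conditions: w(0) = 459/15625 + C1 = 3 and w'(0) = 2/625 - 4*C1 + 3*C2 = 4. Solving gives C1 = 46416/15625, C2 = 248114/46875.

w = 459/15625 + 2*x/625 + 3*x**2/25 + 46416*cos(3*x)*exp(-4*x)/15625 + 248114*exp(-4*x)*sin(3*x)/46875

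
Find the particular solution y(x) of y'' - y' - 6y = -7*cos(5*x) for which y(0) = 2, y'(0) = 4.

Characteristic equation r² - r - 6 = 0 factors as (r - 3)(r + 2) = 0, so r = 3, -2.
Hence y_h = C1*exp(3*x) + C2*exp(-2*x).
Try y_p = A*cos(5*x) + B*sin(5*x). Substituting and equating the coefficients of cos(5x) and sin(5x) gives A = 217/986, B = 35/986, so y_p = 35*sin(5*x)/986 + 217*cos(5*x)/986.
General solution: y = 35*sin(5*x)/986 + 217*cos(5*x)/986 + C1*exp(3*x) + C2*exp(-2*x).
Apply the initial conditions: y(0) = 217/986 + C1 + C2 = 2 and y'(0) = 175/986 - 2*C2 + 3*C1 = 4. Solving gives C1 = 251/170, C2 = 44/145.

y = 35*sin(5*x)/986 + 44*exp(-2*x)/145 + 217*cos(5*x)/986 + 251*exp(3*x)/170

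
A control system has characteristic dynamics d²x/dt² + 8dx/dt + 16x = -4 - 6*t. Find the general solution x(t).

x = -1/16 - 3*t/8 + C1*exp(-4*t) + C2*t*exp(-4*t)

Characteristic equation r² + 8r + 16 = 0 has discriminant (8)² - 4·(16) = 0, so r = -4 is a repeated root.
Hence x_h = (C1 + C2*t)*exp(-4*t).
For the particular solution try x_p = A0 + A1*t. Substituting and matching coefficients of each power of t gives A0 = -1/16, A1 = -3/8, so x_p = -1/16 - 3*t/8.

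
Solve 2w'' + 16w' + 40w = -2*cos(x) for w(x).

w = -19*cos(x)/425 - 8*sin(x)/425 + C1*cos(2*x)*exp(-4*x) + C2*exp(-4*x)*sin(2*x)

Divide through by 2: w'' + 8w' + 20w = -cos(x).
Characteristic equation r² + 8r + 20 = 0 has discriminant (8)² - 4·(20) = -16 < 0, so r = -4 ± 2i.
Hence w_h = C1*cos(2*x)*exp(-4*x) + C2*exp(-4*x)*sin(2*x).
Try w_p = A*cos(x) + B*sin(x). Substituting and equating the coefficients of cos(x) and sin(x) gives A = -19/425, B = -8/425, so w_p = -19*cos(x)/425 - 8*sin(x)/425.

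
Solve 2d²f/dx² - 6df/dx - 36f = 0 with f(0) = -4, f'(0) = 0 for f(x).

Divide through by 2: f'' - 3f' - 18f = 0.
Characteristic equation r² - 3r - 18 = 0 factors as (r + 3)(r - 6) = 0, so r = -3, 6.
Hence f_h = C1*exp(-3*x) + C2*exp(6*x).
Apply the initial conditions: f(0) = C1 + C2 = -4 and f'(0) = -3*C1 + 6*C2 = 0. Solving gives C1 = -8/3, C2 = -4/3.

f = -8*exp(-3*x)/3 - 4*exp(6*x)/3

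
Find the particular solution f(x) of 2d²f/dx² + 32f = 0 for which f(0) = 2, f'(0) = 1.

Divide through by 2: f'' + 16f = 0.
Characteristic equation r² + 16 = 0 has discriminant (0)² - 4·(16) = -64 < 0, so r = ± 4i.
Hence f_h = C1*cos(4*x) + C2*sin(4*x).
Apply the initial conditions: f(0) = C1 = 2 and f'(0) = 4*C2 = 1. Solving gives C1 = 2, C2 = 1/4.

f = 2*cos(4*x) + sin(4*x)/4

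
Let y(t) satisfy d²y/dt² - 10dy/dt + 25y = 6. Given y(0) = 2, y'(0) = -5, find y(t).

y = 6/25 + 44*exp(5*t)/25 - 69*t*exp(5*t)/5

Characteristic equation r² - 10r + 25 = 0 has discriminant (-10)² - 4·(25) = 0, so r = 5 is a repeated root.
Hence y_h = (C1 + C2*t)*exp(5*t).
For the particular solution try y_p = A0. Substituting and matching coefficients of each power of t gives A0 = 6/25, so y_p = 6/25.
General solution: y = 6/25 + C1*exp(5*t) + C2*t*exp(5*t).
Apply the initial conditions: y(0) = 6/25 + C1 = 2 and y'(0) = C2 + 5*C1 = -5. Solving gives C1 = 44/25, C2 = -69/5.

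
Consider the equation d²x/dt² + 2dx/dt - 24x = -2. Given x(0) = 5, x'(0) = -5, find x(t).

Characteristic equation r² + 2r - 24 = 0 factors as (r + 6)(r - 4) = 0, so r = -6, 4.
Hence x_h = C1*exp(-6*t) + C2*exp(4*t).
For the particular solution try x_p = A0. Substituting and matching coefficients of each power of t gives A0 = 1/12, so x_p = 1/12.
General solution: x = 1/12 + C1*exp(-6*t) + C2*exp(4*t).
Apply the initial conditions: x(0) = 1/12 + C1 + C2 = 5 and x'(0) = -6*C1 + 4*C2 = -5. Solving gives C1 = 37/15, C2 = 49/20.

x = 1/12 + 37*exp(-6*t)/15 + 49*exp(4*t)/20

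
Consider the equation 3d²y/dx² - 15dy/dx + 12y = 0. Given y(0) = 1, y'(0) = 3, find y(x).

Divide through by 3: y'' - 5y' + 4y = 0.
Characteristic equation r² - 5r + 4 = 0 factors as (r - 1)(r - 4) = 0, so r = 1, 4.
Hence y_h = C1*exp(x) + C2*exp(4*x).
Apply the initial conditions: y(0) = C1 + C2 = 1 and y'(0) = C1 + 4*C2 = 3. Solving gives C1 = 1/3, C2 = 2/3.

y = exp(x)/3 + 2*exp(4*x)/3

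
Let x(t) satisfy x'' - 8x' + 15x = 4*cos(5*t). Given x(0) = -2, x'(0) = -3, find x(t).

Characteristic equation r² - 8r + 15 = 0 factors as (r - 3)(r - 5) = 0, so r = 3, 5.
Hence x_h = C1*exp(3*t) + C2*exp(5*t).
Try x_p = A*cos(5*t) + B*sin(5*t). Substituting and equating the coefficients of cos(5t) and sin(5t) gives A = -2/85, B = -8/85, so x_p = -8*sin(5*t)/85 - 2*cos(5*t)/85.
General solution: x = -8*sin(5*t)/85 - 2*cos(5*t)/85 + C1*exp(3*t) + C2*exp(5*t).
Apply the initial conditions: x(0) = -2/85 + C1 + C2 = -2 and x'(0) = -8/17 + 3*C1 + 5*C2 = -3. Solving gives C1 = -125/34, C2 = 17/10.

x = -125*exp(3*t)/34 - 8*sin(5*t)/85 - 2*cos(5*t)/85 + 17*exp(5*t)/10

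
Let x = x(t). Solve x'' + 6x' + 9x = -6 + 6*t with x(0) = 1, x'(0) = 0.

x = -10/9 + 2*t/3 + 19*exp(-3*t)/9 + 17*t*exp(-3*t)/3

Characteristic equation r² + 6r + 9 = 0 has discriminant (6)² - 4·(9) = 0, so r = -3 is a repeated root.
Hence x_h = (C1 + C2*t)*exp(-3*t).
For the particular solution try x_p = A0 + A1*t. Substituting and matching coefficients of each power of t gives A0 = -10/9, A1 = 2/3, so x_p = -10/9 + 2*t/3.
General solution: x = -10/9 + 2*t/3 + C1*exp(-3*t) + C2*t*exp(-3*t).
Apply the initial conditions: x(0) = -10/9 + C1 = 1 and x'(0) = 2/3 + C2 - 3*C1 = 0. Solving gives C1 = 19/9, C2 = 17/3.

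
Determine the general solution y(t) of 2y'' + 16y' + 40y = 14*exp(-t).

Divide through by 2: y'' + 8y' + 20y = 7*exp(-t).
Characteristic equation r² + 8r + 20 = 0 has discriminant (8)² - 4·(20) = -16 < 0, so r = -4 ± 2i.
Hence y_h = C1*cos(2*t)*exp(-4*t) + C2*exp(-4*t)*sin(2*t).
Try y_p = A*exp(-t). Substituting into the equation and dividing by exp(-t) gives A = 7/13, so y_p = 7*exp(-t)/13.

y = 7*exp(-t)/13 + C1*cos(2*t)*exp(-4*t) + C2*exp(-4*t)*sin(2*t)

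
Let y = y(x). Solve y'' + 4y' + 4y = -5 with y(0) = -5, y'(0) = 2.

Characteristic equation r² + 4r + 4 = 0 has discriminant (4)² - 4·(4) = 0, so r = -2 is a repeated root.
Hence y_h = (C1 + C2*x)*exp(-2*x).
For the particular solution try y_p = A0. Substituting and matching coefficients of each power of x gives A0 = -5/4, so y_p = -5/4.
General solution: y = -5/4 + C1*exp(-2*x) + C2*x*exp(-2*x).
Apply the initial conditions: y(0) = -5/4 + C1 = -5 and y'(0) = C2 - 2*C1 = 2. Solving gives C1 = -15/4, C2 = -11/2.

y = -5/4 - 15*exp(-2*x)/4 - 11*x*exp(-2*x)/2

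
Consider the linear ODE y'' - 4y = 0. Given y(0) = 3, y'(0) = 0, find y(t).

Characteristic equation r² - 4 = 0 factors as (r - 2)(r + 2) = 0, so r = 2, -2.
Hence y_h = C1*exp(2*t) + C2*exp(-2*t).
Apply the initial conditions: y(0) = C1 + C2 = 3 and y'(0) = -2*C2 + 2*C1 = 0. Solving gives C1 = 3/2, C2 = 3/2.

y = 3*exp(-2*t)/2 + 3*exp(2*t)/2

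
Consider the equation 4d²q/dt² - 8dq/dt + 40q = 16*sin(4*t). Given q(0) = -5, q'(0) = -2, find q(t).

q = -6*sin(4*t)/25 + 8*cos(4*t)/25 - 133*cos(3*t)*exp(t)/25 + 107*exp(t)*sin(3*t)/75

Divide through by 4: q'' - 2q' + 10q = 4*sin(4*t).
Characteristic equation r² - 2r + 10 = 0 has discriminant (-2)² - 4·(10) = -36 < 0, so r = 1 ± 3i.
Hence q_h = C1*cos(3*t)*exp(t) + C2*exp(t)*sin(3*t).
Try q_p = A*cos(4*t) + B*sin(4*t). Substituting and equating the coefficients of cos(4t) and sin(4t) gives A = 8/25, B = -6/25, so q_p = -6*sin(4*t)/25 + 8*cos(4*t)/25.
General solution: q = -6*sin(4*t)/25 + 8*cos(4*t)/25 + C1*cos(3*t)*exp(t) + C2*exp(t)*sin(3*t).
Apply the initial conditions: q(0) = 8/25 + C1 = -5 and q'(0) = -24/25 + C1 + 3*C2 = -2. Solving gives C1 = -133/25, C2 = 107/75.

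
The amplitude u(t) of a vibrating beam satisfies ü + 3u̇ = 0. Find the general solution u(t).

Characteristic equation r² + 3r = 0 factors as (r + 3)r = 0, so r = -3, 0.
Hence u_h = C1*exp(-3*t) + C2.

u = C2 + C1*exp(-3*t)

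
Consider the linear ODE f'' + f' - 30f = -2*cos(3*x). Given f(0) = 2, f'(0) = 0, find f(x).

f = -sin(3*x)/255 + 13*cos(3*x)/255 + 146*exp(-6*x)/165 + 199*exp(5*x)/187

Characteristic equation r² + r - 30 = 0 factors as (r + 6)(r - 5) = 0, so r = -6, 5.
Hence f_h = C1*exp(-6*x) + C2*exp(5*x).
Try f_p = A*cos(3*x) + B*sin(3*x). Substituting and equating the coefficients of cos(3x) and sin(3x) gives A = 13/255, B = -1/255, so f_p = -sin(3*x)/255 + 13*cos(3*x)/255.
General solution: f = -sin(3*x)/255 + 13*cos(3*x)/255 + C1*exp(-6*x) + C2*exp(5*x).
Apply the initial conditions: f(0) = 13/255 + C1 + C2 = 2 and f'(0) = -1/85 - 6*C1 + 5*C2 = 0. Solving gives C1 = 146/165, C2 = 199/187.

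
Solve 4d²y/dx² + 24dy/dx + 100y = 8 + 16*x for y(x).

Divide through by 4: y'' + 6y' + 25y = 2 + 4*x.
Characteristic equation r² + 6r + 25 = 0 has discriminant (6)² - 4·(25) = -64 < 0, so r = -3 ± 4i.
Hence y_h = C1*cos(4*x)*exp(-3*x) + C2*exp(-3*x)*sin(4*x).
For the particular solution try y_p = A0 + A1*x. Substituting and matching coefficients of each power of x gives A0 = 26/625, A1 = 4/25, so y_p = 26/625 + 4*x/25.

y = 26/625 + 4*x/25 + C1*cos(4*x)*exp(-3*x) + C2*exp(-3*x)*sin(4*x)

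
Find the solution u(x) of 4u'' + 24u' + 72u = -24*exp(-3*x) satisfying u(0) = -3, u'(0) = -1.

Divide through by 4: u'' + 6u' + 18u = -6*exp(-3*x).
Characteristic equation r² + 6r + 18 = 0 has discriminant (6)² - 4·(18) = -36 < 0, so r = -3 ± 3i.
Hence u_h = C1*cos(3*x)*exp(-3*x) + C2*exp(-3*x)*sin(3*x).
Try u_p = A*exp(-3*x). Substituting into the equation and dividing by exp(-3*x) gives A = -2/3, so u_p = -2*exp(-3*x)/3.
General solution: u = -2*exp(-3*x)/3 + C1*cos(3*x)*exp(-3*x) + C2*exp(-3*x)*sin(3*x).
Apply the initial conditions: u(0) = -2/3 + C1 = -3 and u'(0) = 2 - 3*C1 + 3*C2 = -1. Solving gives C1 = -7/3, C2 = -10/3.

u = -2*exp(-3*x)/3 - 10*exp(-3*x)*sin(3*x)/3 - 7*cos(3*x)*exp(-3*x)/3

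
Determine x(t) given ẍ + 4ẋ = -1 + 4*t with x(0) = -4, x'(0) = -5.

x = -41/8 + t**2/2 - t/2 + 9*exp(-4*t)/8

Characteristic equation r² + 4r = 0 factors as (r + 4)r = 0, so r = -4, 0.
Hence x_h = C1*exp(-4*t) + C2.
Since 0 is a characteristic root (multiplicity 1), multiply the polynomial trial by t: try x_p = t*(A0 + A1*t). Substituting and matching coefficients of each power of t gives A0 = -1/2, A1 = 1/2, so x_p = t^2/2 - t/2.
General solution: x = C2 + t^2/2 - t/2 + C1*exp(-4*t).
Apply the initial conditions: x(0) = C1 + C2 = -4 and x'(0) = -1/2 - 4*C1 = -5. Solving gives C1 = 9/8, C2 = -41/8.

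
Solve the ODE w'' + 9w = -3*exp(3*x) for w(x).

w = -exp(3*x)/6 + C1*cos(3*x) + C2*sin(3*x)

Characteristic equation r² + 9 = 0 has discriminant (0)² - 4·(9) = -36 < 0, so r = ± 3i.
Hence w_h = C1*cos(3*x) + C2*sin(3*x).
Try w_p = A*exp(3*x). Substituting into the equation and dividing by exp(3*x) gives A = -1/6, so w_p = -exp(3*x)/6.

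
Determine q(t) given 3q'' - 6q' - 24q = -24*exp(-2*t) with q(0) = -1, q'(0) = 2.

Divide through by 3: q'' - 2q' - 8q = -8*exp(-2*t).
Characteristic equation r² - 2r - 8 = 0 factors as (r + 2)(r - 4) = 0, so r = -2, 4.
Hence q_h = C1*exp(-2*t) + C2*exp(4*t).
Since exp(-2*t) solves the homogeneous equation (r = -2 is a root of multiplicity 1), multiply the trial by t. Try q_p = A*t*exp(-2*t). Substituting into the equation and dividing by exp(-2*t) gives A = 4/3, so q_p = 4*t*exp(-2*t)/3.
General solution: q = C1*exp(-2*t) + C2*exp(4*t) + 4*t*exp(-2*t)/3.
Apply the initial conditions: q(0) = C1 + C2 = -1 and q'(0) = 4/3 - 2*C1 + 4*C2 = 2. Solving gives C1 = -7/9, C2 = -2/9.

q = -7*exp(-2*t)/9 - 2*exp(4*t)/9 + 4*t*exp(-2*t)/3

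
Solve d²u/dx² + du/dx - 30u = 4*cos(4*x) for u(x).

Characteristic equation r² + r - 30 = 0 factors as (r - 5)(r + 6) = 0, so r = 5, -6.
Hence u_h = C1*exp(5*x) + C2*exp(-6*x).
Try u_p = A*cos(4*x) + B*sin(4*x). Substituting and equating the coefficients of cos(4x) and sin(4x) gives A = -46/533, B = 4/533, so u_p = -46*cos(4*x)/533 + 4*sin(4*x)/533.

u = -46*cos(4*x)/533 + 4*sin(4*x)/533 + C1*exp(5*x) + C2*exp(-6*x)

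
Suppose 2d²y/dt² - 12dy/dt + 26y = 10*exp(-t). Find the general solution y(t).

Divide through by 2: y'' - 6y' + 13y = 5*exp(-t).
Characteristic equation r² - 6r + 13 = 0 has discriminant (-6)² - 4·(13) = -16 < 0, so r = 3 ± 2i.
Hence y_h = C1*cos(2*t)*exp(3*t) + C2*exp(3*t)*sin(2*t).
Try y_p = A*exp(-t). Substituting into the equation and dividing by exp(-t) gives A = 1/4, so y_p = exp(-t)/4.

y = exp(-t)/4 + C1*cos(2*t)*exp(3*t) + C2*exp(3*t)*sin(2*t)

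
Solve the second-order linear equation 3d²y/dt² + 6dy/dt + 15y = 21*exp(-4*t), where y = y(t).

y = 7*exp(-4*t)/13 + C1*cos(2*t)*exp(-t) + C2*exp(-t)*sin(2*t)

Divide through by 3: y'' + 2y' + 5y = 7*exp(-4*t).
Characteristic equation r² + 2r + 5 = 0 has discriminant (2)² - 4·(5) = -16 < 0, so r = -1 ± 2i.
Hence y_h = C1*cos(2*t)*exp(-t) + C2*exp(-t)*sin(2*t).
Try y_p = A*exp(-4*t). Substituting into the equation and dividing by exp(-4*t) gives A = 7/13, so y_p = 7*exp(-4*t)/13.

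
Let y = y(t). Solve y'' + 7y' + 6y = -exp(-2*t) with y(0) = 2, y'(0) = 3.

Characteristic equation r² + 7r + 6 = 0 factors as (r + 6)(r + 1) = 0, so r = -6, -1.
Hence y_h = C1*exp(-6*t) + C2*exp(-t).
Try y_p = A*exp(-2*t). Substituting into the equation and dividing by exp(-2*t) gives A = 1/4, so y_p = exp(-2*t)/4.
General solution: y = exp(-2*t)/4 + C1*exp(-6*t) + C2*exp(-t).
Apply the initial conditions: y(0) = 1/4 + C1 + C2 = 2 and y'(0) = -1/2 - C2 - 6*C1 = 3. Solving gives C1 = -21/20, C2 = 14/5.

y = -21*exp(-6*t)/20 + exp(-2*t)/4 + 14*exp(-t)/5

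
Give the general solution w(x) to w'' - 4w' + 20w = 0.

w = C1*cos(4*x)*exp(2*x) + C2*exp(2*x)*sin(4*x)

Characteristic equation r² - 4r + 20 = 0 has discriminant (-4)² - 4·(20) = -64 < 0, so r = 2 ± 4i.
Hence w_h = C1*cos(4*x)*exp(2*x) + C2*exp(2*x)*sin(4*x).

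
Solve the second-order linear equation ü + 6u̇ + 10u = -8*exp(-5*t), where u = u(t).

u = -8*exp(-5*t)/5 + C1*cos(t)*exp(-3*t) + C2*exp(-3*t)*sin(t)

Characteristic equation r² + 6r + 10 = 0 has discriminant (6)² - 4·(10) = -4 < 0, so r = -3 ± i.
Hence u_h = C1*cos(t)*exp(-3*t) + C2*exp(-3*t)*sin(t).
Try u_p = A*exp(-5*t). Substituting into the equation and dividing by exp(-5*t) gives A = -8/5, so u_p = -8*exp(-5*t)/5.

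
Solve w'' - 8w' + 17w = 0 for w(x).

Characteristic equation r² - 8r + 17 = 0 has discriminant (-8)² - 4·(17) = -4 < 0, so r = 4 ± i.
Hence w_h = C1*cos(x)*exp(4*x) + C2*exp(4*x)*sin(x).

w = C1*cos(x)*exp(4*x) + C2*exp(4*x)*sin(x)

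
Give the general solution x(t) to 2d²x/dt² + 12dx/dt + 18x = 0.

x = C1*exp(-3*t) + C2*t*exp(-3*t)

Divide through by 2: x'' + 6x' + 9x = 0.
Characteristic equation r² + 6r + 9 = 0 has discriminant (6)² - 4·(9) = 0, so r = -3 is a repeated root.
Hence x_h = (C1 + C2*t)*exp(-3*t).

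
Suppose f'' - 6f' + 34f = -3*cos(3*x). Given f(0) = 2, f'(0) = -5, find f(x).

f = -75*cos(3*x)/949 + 54*sin(3*x)/949 - 10826*exp(3*x)*sin(5*x)/4745 + 1973*cos(5*x)*exp(3*x)/949

Characteristic equation r² - 6r + 34 = 0 has discriminant (-6)² - 4·(34) = -100 < 0, so r = 3 ± 5i.
Hence f_h = C1*cos(5*x)*exp(3*x) + C2*exp(3*x)*sin(5*x).
Try f_p = A*cos(3*x) + B*sin(3*x). Substituting and equating the coefficients of cos(3x) and sin(3x) gives A = -75/949, B = 54/949, so f_p = -75*cos(3*x)/949 + 54*sin(3*x)/949.
General solution: f = -75*cos(3*x)/949 + 54*sin(3*x)/949 + C1*cos(5*x)*exp(3*x) + C2*exp(3*x)*sin(5*x).
Apply the initial conditions: f(0) = -75/949 + C1 = 2 and f'(0) = 162/949 + 3*C1 + 5*C2 = -5. Solving gives C1 = 1973/949, C2 = -10826/4745.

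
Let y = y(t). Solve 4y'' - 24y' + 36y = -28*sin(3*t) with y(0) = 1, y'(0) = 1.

Divide through by 4: y'' - 6y' + 9y = -7*sin(3*t).
Characteristic equation r² - 6r + 9 = 0 has discriminant (-6)² - 4·(9) = 0, so r = 3 is a repeated root.
Hence y_h = (C1 + C2*t)*exp(3*t).
Try y_p = A*cos(3*t) + B*sin(3*t). Substituting and equating the coefficients of cos(3t) and sin(3t) gives A = -7/18, B = 0, so y_p = -7*cos(3*t)/18.
General solution: y = -7*cos(3*t)/18 + C1*exp(3*t) + C2*t*exp(3*t).
Apply the initial conditions: y(0) = -7/18 + C1 = 1 and y'(0) = C2 + 3*C1 = 1. Solving gives C1 = 25/18, C2 = -19/6.

y = -7*cos(3*t)/18 + 25*exp(3*t)/18 - 19*t*exp(3*t)/6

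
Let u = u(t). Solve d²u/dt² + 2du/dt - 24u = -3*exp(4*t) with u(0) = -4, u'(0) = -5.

u = -287*exp(4*t)/100 - 113*exp(-6*t)/100 - 3*t*exp(4*t)/10

Characteristic equation r² + 2r - 24 = 0 factors as (r - 4)(r + 6) = 0, so r = 4, -6.
Hence u_h = C1*exp(4*t) + C2*exp(-6*t).
Since exp(4*t) solves the homogeneous equation (r = 4 is a root of multiplicity 1), multiply the trial by t. Try u_p = A*t*exp(4*t). Substituting into the equation and dividing by exp(4*t) gives A = -3/10, so u_p = -3*t*exp(4*t)/10.
General solution: u = C1*exp(4*t) + C2*exp(-6*t) - 3*t*exp(4*t)/10.
Apply the initial conditions: u(0) = C1 + C2 = -4 and u'(0) = -3/10 - 6*C2 + 4*C1 = -5. Solving gives C1 = -287/100, C2 = -113/100.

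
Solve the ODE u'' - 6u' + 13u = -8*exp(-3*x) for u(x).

Characteristic equation r² - 6r + 13 = 0 has discriminant (-6)² - 4·(13) = -16 < 0, so r = 3 ± 2i.
Hence u_h = C1*cos(2*x)*exp(3*x) + C2*exp(3*x)*sin(2*x).
Try u_p = A*exp(-3*x). Substituting into the equation and dividing by exp(-3*x) gives A = -1/5, so u_p = -exp(-3*x)/5.

u = -exp(-3*x)/5 + C1*cos(2*x)*exp(3*x) + C2*exp(3*x)*sin(2*x)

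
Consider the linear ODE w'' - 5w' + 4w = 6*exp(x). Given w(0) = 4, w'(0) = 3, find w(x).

Characteristic equation r² - 5r + 4 = 0 factors as (r - 4)(r - 1) = 0, so r = 4, 1.
Hence w_h = C1*exp(4*x) + C2*exp(x).
Since exp(x) solves the homogeneous equation (r = 1 is a root of multiplicity 1), multiply the trial by x. Try w_p = A*x*exp(x). Substituting into the equation and dividing by exp(x) gives A = -2, so w_p = -2*x*exp(x).
General solution: w = C1*exp(4*x) + C2*exp(x) - 2*x*exp(x).
Apply the initial conditions: w(0) = C1 + C2 = 4 and w'(0) = -2 + C2 + 4*C1 = 3. Solving gives C1 = 1/3, C2 = 11/3.

w = exp(4*x)/3 + 11*exp(x)/3 - 2*x*exp(x)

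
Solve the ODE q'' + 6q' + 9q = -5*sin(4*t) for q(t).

q = 7*sin(4*t)/125 + 24*cos(4*t)/125 + C1*exp(-3*t) + C2*t*exp(-3*t)

Characteristic equation r² + 6r + 9 = 0 has discriminant (6)² - 4·(9) = 0, so r = -3 is a repeated root.
Hence q_h = (C1 + C2*t)*exp(-3*t).
Try q_p = A*cos(4*t) + B*sin(4*t). Substituting and equating the coefficients of cos(4t) and sin(4t) gives A = 24/125, B = 7/125, so q_p = 7*sin(4*t)/125 + 24*cos(4*t)/125.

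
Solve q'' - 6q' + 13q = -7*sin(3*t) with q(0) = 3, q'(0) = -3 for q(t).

Characteristic equation r² - 6r + 13 = 0 has discriminant (-6)² - 4·(13) = -16 < 0, so r = 3 ± 2i.
Hence q_h = C1*cos(2*t)*exp(3*t) + C2*exp(3*t)*sin(2*t).
Try q_p = A*cos(3*t) + B*sin(3*t). Substituting and equating the coefficients of cos(3t) and sin(3t) gives A = -63/170, B = -7/85, so q_p = -63*cos(3*t)/170 - 7*sin(3*t)/85.
General solution: q = -63*cos(3*t)/170 - 7*sin(3*t)/85 + C1*cos(2*t)*exp(3*t) + C2*exp(3*t)*sin(2*t).
Apply the initial conditions: q(0) = -63/170 + C1 = 3 and q'(0) = -21/85 + 2*C2 + 3*C1 = -3. Solving gives C1 = 573/170, C2 = -2187/340.

q = -63*cos(3*t)/170 - 7*sin(3*t)/85 - 2187*exp(3*t)*sin(2*t)/340 + 573*cos(2*t)*exp(3*t)/170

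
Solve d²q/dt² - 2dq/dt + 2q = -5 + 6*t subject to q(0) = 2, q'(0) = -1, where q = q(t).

Characteristic equation r² - 2r + 2 = 0 has discriminant (-2)² - 4·(2) = -4 < 0, so r = 1 ± i.
Hence q_h = C1*cos(t)*exp(t) + C2*exp(t)*sin(t).
For the particular solution try q_p = A0 + A1*t. Substituting and matching coefficients of each power of t gives A0 = 1/2, A1 = 3, so q_p = 1/2 + 3*t.
General solution: q = 1/2 + 3*t + C1*cos(t)*exp(t) + C2*exp(t)*sin(t).
Apply the initial conditions: q(0) = 1/2 + C1 = 2 and q'(0) = 3 + C1 + C2 = -1. Solving gives C1 = 3/2, C2 = -11/2.

q = 1/2 + 3*t - 11*exp(t)*sin(t)/2 + 3*cos(t)*exp(t)/2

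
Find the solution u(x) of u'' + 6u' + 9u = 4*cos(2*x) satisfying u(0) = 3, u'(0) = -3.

u = 20*cos(2*x)/169 + 48*sin(2*x)/169 + 487*exp(-3*x)/169 + 66*x*exp(-3*x)/13

Characteristic equation r² + 6r + 9 = 0 has discriminant (6)² - 4·(9) = 0, so r = -3 is a repeated root.
Hence u_h = (C1 + C2*x)*exp(-3*x).
Try u_p = A*cos(2*x) + B*sin(2*x). Substituting and equating the coefficients of cos(2x) and sin(2x) gives A = 20/169, B = 48/169, so u_p = 20*cos(2*x)/169 + 48*sin(2*x)/169.
General solution: u = 20*cos(2*x)/169 + 48*sin(2*x)/169 + C1*exp(-3*x) + C2*x*exp(-3*x).
Apply the initial conditions: u(0) = 20/169 + C1 = 3 and u'(0) = 96/169 + C2 - 3*C1 = -3. Solving gives C1 = 487/169, C2 = 66/13.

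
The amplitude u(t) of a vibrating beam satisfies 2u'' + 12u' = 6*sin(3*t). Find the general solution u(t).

u = C2 - 2*cos(3*t)/15 - sin(3*t)/15 + C1*exp(-6*t)

Divide through by 2: u'' + 6u' = 3*sin(3*t).
Characteristic equation r² + 6r = 0 factors as (r + 6)r = 0, so r = -6, 0.
Hence u_h = C1*exp(-6*t) + C2.
Try u_p = A*cos(3*t) + B*sin(3*t). Substituting and equating the coefficients of cos(3t) and sin(3t) gives A = -2/15, B = -1/15, so u_p = -2*cos(3*t)/15 - sin(3*t)/15.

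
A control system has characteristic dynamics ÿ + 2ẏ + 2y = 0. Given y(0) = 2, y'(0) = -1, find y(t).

Characteristic equation r² + 2r + 2 = 0 has discriminant (2)² - 4·(2) = -4 < 0, so r = -1 ± i.
Hence y_h = C1*cos(t)*exp(-t) + C2*exp(-t)*sin(t).
Apply the initial conditions: y(0) = C1 = 2 and y'(0) = C2 - C1 = -1. Solving gives C1 = 2, C2 = 1.

y = exp(-t)*sin(t) + 2*cos(t)*exp(-t)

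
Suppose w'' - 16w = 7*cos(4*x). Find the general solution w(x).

Characteristic equation r² - 16 = 0 factors as (r + 4)(r - 4) = 0, so r = -4, 4.
Hence w_h = C1*exp(-4*x) + C2*exp(4*x).
Try w_p = A*cos(4*x) + B*sin(4*x). Substituting and equating the coefficients of cos(4x) and sin(4x) gives A = -7/32, B = 0, so w_p = -7*cos(4*x)/32.

w = -7*cos(4*x)/32 + C1*exp(-4*x) + C2*exp(4*x)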